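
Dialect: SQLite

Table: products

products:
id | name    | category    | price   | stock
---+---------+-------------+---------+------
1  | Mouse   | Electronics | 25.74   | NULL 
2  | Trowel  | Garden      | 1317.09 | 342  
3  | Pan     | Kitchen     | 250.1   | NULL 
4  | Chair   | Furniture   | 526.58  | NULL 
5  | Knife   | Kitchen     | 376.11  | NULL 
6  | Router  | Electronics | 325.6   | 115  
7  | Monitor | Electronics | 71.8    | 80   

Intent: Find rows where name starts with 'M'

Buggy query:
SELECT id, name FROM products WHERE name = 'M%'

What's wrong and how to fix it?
Bug: '=' compares the literal string including the % character; pattern matching needs LIKE

Fix: Use LIKE for wildcard pattern matching

Corrected query:
SELECT id, name FROM products WHERE name LIKE 'M%'

Result:
id | name   
---+--------
1  | Mouse  
7  | Monitor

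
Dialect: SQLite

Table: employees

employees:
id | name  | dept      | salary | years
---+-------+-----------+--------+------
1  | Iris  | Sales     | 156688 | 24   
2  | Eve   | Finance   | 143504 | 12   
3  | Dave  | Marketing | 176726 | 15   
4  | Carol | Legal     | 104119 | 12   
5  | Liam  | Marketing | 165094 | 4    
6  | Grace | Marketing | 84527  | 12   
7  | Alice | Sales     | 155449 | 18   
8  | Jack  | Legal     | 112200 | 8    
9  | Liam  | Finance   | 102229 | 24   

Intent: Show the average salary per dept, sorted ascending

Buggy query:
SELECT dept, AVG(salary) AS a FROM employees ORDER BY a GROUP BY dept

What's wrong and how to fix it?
Bug: GROUP BY must precede ORDER BY

Fix: Reorder: SELECT … FROM … GROUP BY … ORDER BY …

Corrected query:
SELECT dept, AVG(salary) AS a FROM employees GROUP BY dept ORDER BY a

Result:
dept      | a            
----------+--------------
Legal     | 108159.5     
Finance   | 122866.5     
Marketing | 142115.666667
Sales     | 156068.5     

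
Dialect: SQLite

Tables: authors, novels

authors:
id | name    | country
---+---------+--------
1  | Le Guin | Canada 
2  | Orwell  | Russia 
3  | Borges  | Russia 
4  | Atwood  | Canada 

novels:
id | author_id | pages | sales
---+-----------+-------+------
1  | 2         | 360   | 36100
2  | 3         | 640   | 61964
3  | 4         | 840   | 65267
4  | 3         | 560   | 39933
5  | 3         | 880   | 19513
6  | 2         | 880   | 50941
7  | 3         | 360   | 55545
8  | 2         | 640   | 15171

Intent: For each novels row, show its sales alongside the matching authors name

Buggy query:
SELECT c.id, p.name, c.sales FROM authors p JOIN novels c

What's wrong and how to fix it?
Bug: Missing join condition: each novels row is matched to all authors rows instead of just its own

Fix: Add ON c.author_id = p.id to the JOIN

Corrected query:
SELECT c.id, p.name, c.sales FROM authors p JOIN novels c ON c.author_id = p.id

Result:
id | name   | sales
---+--------+------
1  | Orwell | 36100
2  | Borges | 61964
3  | Atwood | 65267
4  | Borges | 39933
5  | Borges | 19513
6  | Orwell | 50941
7  | Borges | 55545
8  | Orwell | 15171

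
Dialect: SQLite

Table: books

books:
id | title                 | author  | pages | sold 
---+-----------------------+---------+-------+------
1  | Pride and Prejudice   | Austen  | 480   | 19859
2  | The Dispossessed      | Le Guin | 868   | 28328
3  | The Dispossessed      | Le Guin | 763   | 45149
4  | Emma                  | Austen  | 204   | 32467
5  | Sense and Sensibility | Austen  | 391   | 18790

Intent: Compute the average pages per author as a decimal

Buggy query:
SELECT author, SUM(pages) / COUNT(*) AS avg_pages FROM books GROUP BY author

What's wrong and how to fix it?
Bug: SUM(pages) and COUNT(*) are both integers; the division truncates the fractional part

Fix: Multiply by 1.0 (or CAST to REAL) to force floating-point division

Corrected query:
SELECT author, SUM(pages) * 1.0 / COUNT(*) AS avg_pages FROM books GROUP BY author

Result:
author  | avg_pages 
--------+-----------
Austen  | 358.333333
Le Guin | 815.5     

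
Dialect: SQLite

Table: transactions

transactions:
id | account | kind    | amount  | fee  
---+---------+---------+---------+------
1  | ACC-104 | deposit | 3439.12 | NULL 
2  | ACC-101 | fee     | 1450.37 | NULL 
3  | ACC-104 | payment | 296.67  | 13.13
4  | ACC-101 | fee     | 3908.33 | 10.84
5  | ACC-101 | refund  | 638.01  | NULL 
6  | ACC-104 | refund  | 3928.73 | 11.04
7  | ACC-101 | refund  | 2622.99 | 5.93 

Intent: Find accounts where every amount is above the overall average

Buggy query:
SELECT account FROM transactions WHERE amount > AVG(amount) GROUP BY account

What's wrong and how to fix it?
Bug: WHERE evaluates per row before aggregation, so AVG() is unavailable

Fix: Compute the overall average in a scalar subquery and compare each group's MIN against it in HAVING

Corrected query:
SELECT account FROM transactions GROUP BY account HAVING MIN(amount) > (SELECT AVG(amount) FROM transactions)

Result:
(no rows)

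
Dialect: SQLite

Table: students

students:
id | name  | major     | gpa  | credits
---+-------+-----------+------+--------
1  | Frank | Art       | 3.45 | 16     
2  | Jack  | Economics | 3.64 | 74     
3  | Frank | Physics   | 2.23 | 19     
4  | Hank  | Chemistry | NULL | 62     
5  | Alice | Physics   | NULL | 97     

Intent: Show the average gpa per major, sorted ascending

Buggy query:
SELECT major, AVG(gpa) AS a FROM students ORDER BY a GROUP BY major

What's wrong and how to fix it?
Bug: GROUP BY must precede ORDER BY

Fix: Reorder: SELECT … FROM … GROUP BY … ORDER BY …

Corrected query:
SELECT major, AVG(gpa) AS a FROM students GROUP BY major ORDER BY a

Result:
major     | a   
----------+-----
Chemistry | NULL
Physics   | 2.23
Art       | 3.45
Economics | 3.64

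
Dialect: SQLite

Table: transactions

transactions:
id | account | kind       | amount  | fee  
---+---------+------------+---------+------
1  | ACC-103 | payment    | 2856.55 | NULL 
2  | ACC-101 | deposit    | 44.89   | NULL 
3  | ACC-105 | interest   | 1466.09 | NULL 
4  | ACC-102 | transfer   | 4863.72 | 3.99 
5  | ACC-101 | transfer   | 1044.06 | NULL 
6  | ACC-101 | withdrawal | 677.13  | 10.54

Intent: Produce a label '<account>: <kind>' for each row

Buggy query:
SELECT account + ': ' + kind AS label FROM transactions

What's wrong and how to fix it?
Bug: SQLite uses || for string concatenation; + coerces text to numbers (yielding 0)

Fix: Replace + with || to concatenate text

Corrected query:
SELECT account || ': ' || kind AS label FROM transactions

Result:
label              
-------------------
ACC-103: payment   
ACC-101: deposit   
ACC-105: interest  
ACC-102: transfer  
ACC-101: transfer  
ACC-101: withdrawal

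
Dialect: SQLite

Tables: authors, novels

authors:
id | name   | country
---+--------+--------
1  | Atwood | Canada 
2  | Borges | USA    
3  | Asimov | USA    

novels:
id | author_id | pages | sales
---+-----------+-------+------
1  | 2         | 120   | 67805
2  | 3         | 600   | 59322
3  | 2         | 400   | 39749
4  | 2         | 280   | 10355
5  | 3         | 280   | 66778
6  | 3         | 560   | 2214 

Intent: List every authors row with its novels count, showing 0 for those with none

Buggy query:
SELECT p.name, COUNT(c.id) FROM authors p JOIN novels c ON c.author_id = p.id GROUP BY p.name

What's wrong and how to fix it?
Bug: An inner join excludes parents with zero children

Fix: Switch to LEFT JOIN to retain unmatched parent rows

Corrected query:
SELECT p.name, COUNT(c.id) FROM authors p LEFT JOIN novels c ON c.author_id = p.id GROUP BY p.name

Result:
name   | COUNT(c.id)
-------+------------
Asimov | 3          
Atwood | 0          
Borges | 3          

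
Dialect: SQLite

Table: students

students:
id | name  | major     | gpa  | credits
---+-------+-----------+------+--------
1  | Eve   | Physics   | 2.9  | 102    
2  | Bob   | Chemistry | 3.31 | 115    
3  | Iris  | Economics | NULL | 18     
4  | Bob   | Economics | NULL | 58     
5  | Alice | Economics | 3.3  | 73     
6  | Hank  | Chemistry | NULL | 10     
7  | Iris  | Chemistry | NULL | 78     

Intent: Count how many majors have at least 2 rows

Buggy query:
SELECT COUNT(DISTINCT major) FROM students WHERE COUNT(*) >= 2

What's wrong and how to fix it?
Bug: COUNT(*) cannot appear in WHERE; the per-group count doesn't exist yet

Fix: Use a subquery that GROUPs and filters with HAVING, then count its rows

Corrected query:
SELECT COUNT(*) FROM (SELECT major FROM students GROUP BY major HAVING COUNT(*) >= 2)

Result:
COUNT(*)
--------
2       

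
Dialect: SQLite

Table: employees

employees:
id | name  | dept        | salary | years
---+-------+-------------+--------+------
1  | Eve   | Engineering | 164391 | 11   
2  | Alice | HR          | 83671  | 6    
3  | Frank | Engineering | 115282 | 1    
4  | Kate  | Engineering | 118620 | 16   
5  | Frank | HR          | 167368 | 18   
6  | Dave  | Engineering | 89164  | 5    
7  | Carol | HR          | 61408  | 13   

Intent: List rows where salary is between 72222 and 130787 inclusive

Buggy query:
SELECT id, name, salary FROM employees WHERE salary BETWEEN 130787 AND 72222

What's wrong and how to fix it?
Bug: BETWEEN expects the lower bound first; with 130787 AND 72222 the range is empty

Fix: Swap the bounds so the smaller value comes first

Corrected query:
SELECT id, name, salary FROM employees WHERE salary BETWEEN 72222 AND 130787

Result:
id | name  | salary
---+-------+-------
2  | Alice | 83671 
3  | Frank | 115282
4  | Kate  | 118620
6  | Dave  | 89164 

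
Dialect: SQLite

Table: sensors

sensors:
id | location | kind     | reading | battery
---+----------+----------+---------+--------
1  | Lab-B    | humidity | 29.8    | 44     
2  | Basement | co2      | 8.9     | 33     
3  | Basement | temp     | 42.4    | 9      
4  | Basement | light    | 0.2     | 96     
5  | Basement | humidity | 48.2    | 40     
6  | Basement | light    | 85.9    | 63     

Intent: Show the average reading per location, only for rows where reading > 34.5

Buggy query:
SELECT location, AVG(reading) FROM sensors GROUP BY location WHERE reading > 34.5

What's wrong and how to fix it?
Bug: Row-level WHERE must come before GROUP BY in the clause order

Fix: Place WHERE between FROM and GROUP BY

Corrected query:
SELECT location, AVG(reading) FROM sensors WHERE reading > 34.5 GROUP BY location

Result:
location | AVG(reading)
---------+-------------
Basement | 58.833333   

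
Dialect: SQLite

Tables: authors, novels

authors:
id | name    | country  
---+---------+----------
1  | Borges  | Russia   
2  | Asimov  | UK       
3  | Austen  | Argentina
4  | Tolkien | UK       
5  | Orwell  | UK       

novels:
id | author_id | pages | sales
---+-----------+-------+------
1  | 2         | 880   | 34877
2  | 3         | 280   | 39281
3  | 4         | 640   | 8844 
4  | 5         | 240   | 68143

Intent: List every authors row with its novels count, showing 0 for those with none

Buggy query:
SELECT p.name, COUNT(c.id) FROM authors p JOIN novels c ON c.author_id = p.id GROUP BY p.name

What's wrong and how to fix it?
Bug: INNER JOIN drops authors rows that have no matching novels rows

Fix: Switch to LEFT JOIN to retain unmatched parent rows

Corrected query:
SELECT p.name, COUNT(c.id) FROM authors p LEFT JOIN novels c ON c.author_id = p.id GROUP BY p.name

Result:
name    | COUNT(c.id)
--------+------------
Asimov  | 1          
Austen  | 1          
Borges  | 0          
Orwell  | 1          
Tolkien | 1          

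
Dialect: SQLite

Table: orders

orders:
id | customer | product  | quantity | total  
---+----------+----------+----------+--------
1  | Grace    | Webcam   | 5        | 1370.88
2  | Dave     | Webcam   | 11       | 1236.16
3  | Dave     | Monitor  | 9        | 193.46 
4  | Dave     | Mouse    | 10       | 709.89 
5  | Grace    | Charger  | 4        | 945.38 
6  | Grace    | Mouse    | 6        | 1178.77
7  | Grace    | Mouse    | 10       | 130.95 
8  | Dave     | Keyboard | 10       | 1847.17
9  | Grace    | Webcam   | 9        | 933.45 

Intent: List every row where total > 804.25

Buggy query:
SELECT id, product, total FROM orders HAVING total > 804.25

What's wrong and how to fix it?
Bug: HAVING filters the output of aggregation, but this query has no GROUP BY and no aggregate functions, so SQLite rejects it (HAVING clause on a non-aggregate query); the condition here is per row

Fix: Use WHERE for row-level filtering

Corrected query:
SELECT id, product, total FROM orders WHERE total > 804.25

Result:
id | product  | total  
---+----------+--------
1  | Webcam   | 1370.88
2  | Webcam   | 1236.16
5  | Charger  | 945.38 
6  | Mouse    | 1178.77
8  | Keyboard | 1847.17
9  | Webcam   | 933.45 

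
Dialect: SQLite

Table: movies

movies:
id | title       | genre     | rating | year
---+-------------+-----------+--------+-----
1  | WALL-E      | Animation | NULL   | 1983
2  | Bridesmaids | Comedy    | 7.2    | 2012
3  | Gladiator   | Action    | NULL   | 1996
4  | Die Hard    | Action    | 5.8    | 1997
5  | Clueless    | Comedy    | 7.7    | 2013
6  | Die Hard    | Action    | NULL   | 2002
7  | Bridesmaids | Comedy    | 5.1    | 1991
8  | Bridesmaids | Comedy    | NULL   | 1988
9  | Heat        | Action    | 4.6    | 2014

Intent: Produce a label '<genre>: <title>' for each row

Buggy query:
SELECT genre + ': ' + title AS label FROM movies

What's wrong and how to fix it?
Bug: SQLite uses || for string concatenation; + coerces text to numbers (yielding 0)

Fix: Replace + with || to concatenate text

Corrected query:
SELECT genre || ': ' || title AS label FROM movies

Result:
label              
-------------------
Animation: WALL-E  
Comedy: Bridesmaids
Action: Gladiator  
Action: Die Hard   
Comedy: Clueless   
Action: Die Hard   
Comedy: Bridesmaids
Comedy: Bridesmaids
Action: Heat       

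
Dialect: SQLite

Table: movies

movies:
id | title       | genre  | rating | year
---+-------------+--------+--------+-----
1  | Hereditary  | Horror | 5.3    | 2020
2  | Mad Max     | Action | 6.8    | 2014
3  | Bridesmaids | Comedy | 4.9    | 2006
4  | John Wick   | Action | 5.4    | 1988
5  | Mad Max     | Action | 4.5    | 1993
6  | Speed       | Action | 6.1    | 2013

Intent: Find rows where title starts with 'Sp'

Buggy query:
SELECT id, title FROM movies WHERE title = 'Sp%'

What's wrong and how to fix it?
Bug: '=' compares the literal string including the % character; pattern matching needs LIKE

Fix: Use LIKE for wildcard pattern matching

Corrected query:
SELECT id, title FROM movies WHERE title LIKE 'Sp%'

Result:
id | title
---+------
6  | Speed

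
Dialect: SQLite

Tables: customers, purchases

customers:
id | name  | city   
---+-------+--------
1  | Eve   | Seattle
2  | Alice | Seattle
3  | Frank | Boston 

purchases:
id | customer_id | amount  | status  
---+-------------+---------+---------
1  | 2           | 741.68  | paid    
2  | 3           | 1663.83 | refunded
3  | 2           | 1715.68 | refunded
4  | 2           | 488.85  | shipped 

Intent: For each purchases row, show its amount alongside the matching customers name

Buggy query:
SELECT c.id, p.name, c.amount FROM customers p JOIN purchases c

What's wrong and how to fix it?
Bug: JOIN with no ON clause produces a cartesian product; every purchases row pairs with every customers row

Fix: Add ON c.customer_id = p.id to the JOIN

Corrected query:
SELECT c.id, p.name, c.amount FROM customers p JOIN purchases c ON c.customer_id = p.id

Result:
id | name  | amount 
---+-------+--------
1  | Alice | 741.68 
2  | Frank | 1663.83
3  | Alice | 1715.68
4  | Alice | 488.85 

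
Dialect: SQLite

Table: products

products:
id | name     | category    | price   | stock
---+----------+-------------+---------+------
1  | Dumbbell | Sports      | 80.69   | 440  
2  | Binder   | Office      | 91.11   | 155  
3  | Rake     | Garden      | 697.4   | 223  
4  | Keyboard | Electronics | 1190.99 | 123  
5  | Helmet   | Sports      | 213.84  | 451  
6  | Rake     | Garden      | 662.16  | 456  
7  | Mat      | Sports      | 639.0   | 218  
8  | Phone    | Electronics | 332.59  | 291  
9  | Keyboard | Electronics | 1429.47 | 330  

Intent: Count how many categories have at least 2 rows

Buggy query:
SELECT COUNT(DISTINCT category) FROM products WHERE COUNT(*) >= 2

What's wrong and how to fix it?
Bug: COUNT(*) cannot appear in WHERE; the per-group count doesn't exist yet

Fix: Group first with HAVING COUNT(*) >= 2, then COUNT the resulting groups

Corrected query:
SELECT COUNT(*) FROM (SELECT category FROM products GROUP BY category HAVING COUNT(*) >= 2)

Result:
COUNT(*)
--------
3       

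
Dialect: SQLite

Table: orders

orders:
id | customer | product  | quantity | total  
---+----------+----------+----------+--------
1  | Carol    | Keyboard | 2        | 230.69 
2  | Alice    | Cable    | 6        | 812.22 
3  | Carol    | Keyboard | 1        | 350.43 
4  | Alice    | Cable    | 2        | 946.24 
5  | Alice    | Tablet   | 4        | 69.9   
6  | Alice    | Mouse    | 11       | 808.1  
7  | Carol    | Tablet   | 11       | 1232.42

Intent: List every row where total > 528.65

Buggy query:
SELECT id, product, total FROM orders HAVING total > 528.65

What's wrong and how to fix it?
Bug: HAVING filters the output of aggregation, but this query has no GROUP BY and no aggregate functions, so SQLite rejects it (HAVING clause on a non-aggregate query); the condition here is per row

Fix: Replace HAVING with WHERE since the condition applies to individual rows

Corrected query:
SELECT id, product, total FROM orders WHERE total > 528.65

Result:
id | product | total  
---+---------+--------
2  | Cable   | 812.22 
4  | Cable   | 946.24 
6  | Mouse   | 808.1  
7  | Tablet  | 1232.42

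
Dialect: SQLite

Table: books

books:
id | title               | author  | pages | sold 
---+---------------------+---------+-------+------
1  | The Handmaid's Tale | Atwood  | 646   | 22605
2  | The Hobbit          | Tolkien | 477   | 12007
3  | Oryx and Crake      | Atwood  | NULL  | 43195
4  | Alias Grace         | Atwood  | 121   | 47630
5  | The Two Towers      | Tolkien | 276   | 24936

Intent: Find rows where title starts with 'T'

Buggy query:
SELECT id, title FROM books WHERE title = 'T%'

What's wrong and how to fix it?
Bug: '=' compares the literal string including the % character; pattern matching needs LIKE

Fix: Replace '=' with LIKE so 'T%' is treated as a pattern

Corrected query:
SELECT id, title FROM books WHERE title LIKE 'T%'

Result:
id | title              
---+--------------------
1  | The Handmaid's Tale
2  | The Hobbit         
5  | The Two Towers     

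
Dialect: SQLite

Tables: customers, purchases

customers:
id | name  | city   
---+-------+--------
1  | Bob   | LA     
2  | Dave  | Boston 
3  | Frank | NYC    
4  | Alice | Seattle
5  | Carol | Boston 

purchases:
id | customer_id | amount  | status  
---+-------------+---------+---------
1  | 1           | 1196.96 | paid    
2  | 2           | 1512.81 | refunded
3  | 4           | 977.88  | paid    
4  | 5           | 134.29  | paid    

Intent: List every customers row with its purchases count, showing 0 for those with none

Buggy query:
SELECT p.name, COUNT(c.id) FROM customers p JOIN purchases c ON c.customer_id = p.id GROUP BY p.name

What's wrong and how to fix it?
Bug: An inner join excludes parents with zero children

Fix: Use LEFT JOIN so parents without children still appear (COUNT(c.id) gives 0)

Corrected query:
SELECT p.name, COUNT(c.id) FROM customers p LEFT JOIN purchases c ON c.customer_id = p.id GROUP BY p.name

Result:
name  | COUNT(c.id)
------+------------
Alice | 1          
Bob   | 1          
Carol | 1          
Dave  | 1          
Frank | 0          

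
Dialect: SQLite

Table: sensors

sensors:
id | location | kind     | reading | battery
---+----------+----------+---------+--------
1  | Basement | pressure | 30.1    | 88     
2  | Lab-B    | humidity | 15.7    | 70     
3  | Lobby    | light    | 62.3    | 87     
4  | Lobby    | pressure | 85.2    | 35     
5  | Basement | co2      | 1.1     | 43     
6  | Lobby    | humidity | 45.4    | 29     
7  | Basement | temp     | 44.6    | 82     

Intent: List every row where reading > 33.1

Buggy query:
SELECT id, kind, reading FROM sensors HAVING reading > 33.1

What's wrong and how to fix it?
Bug: HAVING filters the output of aggregation, but this query has no GROUP BY and no aggregate functions, so SQLite rejects it (HAVING clause on a non-aggregate query); the condition here is per row

Fix: Use WHERE for row-level filtering

Corrected query:
SELECT id, kind, reading FROM sensors WHERE reading > 33.1

Result:
id | kind     | reading
---+----------+--------
3  | light    | 62.3   
4  | pressure | 85.2   
6  | humidity | 45.4   
7  | temp     | 44.6   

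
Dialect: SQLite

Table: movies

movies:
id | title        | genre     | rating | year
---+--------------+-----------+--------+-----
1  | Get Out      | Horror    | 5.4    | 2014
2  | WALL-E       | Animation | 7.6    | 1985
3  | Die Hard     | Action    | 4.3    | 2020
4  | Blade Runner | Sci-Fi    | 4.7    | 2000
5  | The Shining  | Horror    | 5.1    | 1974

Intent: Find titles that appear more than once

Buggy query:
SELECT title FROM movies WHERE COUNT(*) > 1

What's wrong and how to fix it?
Bug: WHERE can't reference COUNT(*); aggregates are computed after WHERE

Fix: Group first, then use HAVING for the count condition

Corrected query:
SELECT title FROM movies GROUP BY title HAVING COUNT(*) > 1

Result:
(no rows)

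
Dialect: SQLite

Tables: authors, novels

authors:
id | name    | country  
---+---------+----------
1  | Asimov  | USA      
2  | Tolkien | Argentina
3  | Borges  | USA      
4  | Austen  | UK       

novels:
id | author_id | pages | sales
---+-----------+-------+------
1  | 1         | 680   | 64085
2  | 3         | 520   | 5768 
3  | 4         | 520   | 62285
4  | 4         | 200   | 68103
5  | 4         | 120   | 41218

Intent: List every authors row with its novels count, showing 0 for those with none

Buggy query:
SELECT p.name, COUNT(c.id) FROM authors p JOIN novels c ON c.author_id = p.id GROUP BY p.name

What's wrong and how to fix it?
Bug: An inner join excludes parents with zero children

Fix: Use LEFT JOIN so parents without children still appear (COUNT(c.id) gives 0)

Corrected query:
SELECT p.name, COUNT(c.id) FROM authors p LEFT JOIN novels c ON c.author_id = p.id GROUP BY p.name

Result:
name    | COUNT(c.id)
--------+------------
Asimov  | 1          
Austen  | 3          
Borges  | 1          
Tolkien | 0          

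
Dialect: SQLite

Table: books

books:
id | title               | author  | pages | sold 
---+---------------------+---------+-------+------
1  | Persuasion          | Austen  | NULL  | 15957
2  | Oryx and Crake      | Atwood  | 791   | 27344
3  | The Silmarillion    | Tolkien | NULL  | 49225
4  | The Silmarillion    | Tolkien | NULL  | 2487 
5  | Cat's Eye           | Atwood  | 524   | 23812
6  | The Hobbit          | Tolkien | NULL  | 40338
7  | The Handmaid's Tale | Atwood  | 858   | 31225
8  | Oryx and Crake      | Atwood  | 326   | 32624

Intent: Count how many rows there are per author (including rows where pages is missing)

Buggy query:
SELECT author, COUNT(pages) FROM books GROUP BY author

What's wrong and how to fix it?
Bug: COUNT(pages) skips NULLs, so groups with missing pages are undercounted

Fix: Use COUNT(*) to count all rows regardless of NULL

Corrected query:
SELECT author, COUNT(*) FROM books GROUP BY author

Result:
author  | COUNT(*)
--------+---------
Atwood  | 4       
Austen  | 1       
Tolkien | 3       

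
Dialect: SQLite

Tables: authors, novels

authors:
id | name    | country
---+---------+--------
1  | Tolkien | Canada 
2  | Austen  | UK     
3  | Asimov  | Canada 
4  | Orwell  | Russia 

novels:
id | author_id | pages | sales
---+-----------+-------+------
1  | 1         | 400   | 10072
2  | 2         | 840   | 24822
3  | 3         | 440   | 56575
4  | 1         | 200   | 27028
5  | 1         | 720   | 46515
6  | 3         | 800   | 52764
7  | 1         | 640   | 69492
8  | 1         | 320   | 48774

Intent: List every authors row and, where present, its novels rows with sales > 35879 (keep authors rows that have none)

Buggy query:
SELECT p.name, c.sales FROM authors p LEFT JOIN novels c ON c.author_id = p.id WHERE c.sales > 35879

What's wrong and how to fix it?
Bug: A WHERE condition on the right-hand table after LEFT JOIN drops unmatched parents

Fix: Move the right-table condition into the ON clause so unmatched parents are kept

Corrected query:
SELECT p.name, c.sales FROM authors p LEFT JOIN novels c ON c.author_id = p.id AND c.sales > 35879

Result:
name    | sales
--------+------
Tolkien | 46515
Tolkien | 48774
Tolkien | 69492
Austen  | NULL 
Asimov  | 52764
Asimov  | 56575
Orwell  | NULL 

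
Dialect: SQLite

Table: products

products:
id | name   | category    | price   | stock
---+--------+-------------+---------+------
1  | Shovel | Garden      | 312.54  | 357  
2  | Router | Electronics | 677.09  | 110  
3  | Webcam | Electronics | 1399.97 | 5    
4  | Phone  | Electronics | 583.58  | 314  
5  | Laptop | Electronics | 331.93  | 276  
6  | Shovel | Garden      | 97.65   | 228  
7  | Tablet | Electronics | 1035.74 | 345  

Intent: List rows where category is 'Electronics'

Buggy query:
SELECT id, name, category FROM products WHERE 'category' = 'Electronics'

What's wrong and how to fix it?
Bug: Single quotes denote string literals in SQL; the column name is being compared as a constant string

Fix: Remove the quotes around the column name (or use double quotes for an identifier)

Corrected query:
SELECT id, name, category FROM products WHERE category = 'Electronics'

Result:
id | name   | category   
---+--------+------------
2  | Router | Electronics
3  | Webcam | Electronics
4  | Phone  | Electronics
5  | Laptop | Electronics
7  | Tablet | Electronics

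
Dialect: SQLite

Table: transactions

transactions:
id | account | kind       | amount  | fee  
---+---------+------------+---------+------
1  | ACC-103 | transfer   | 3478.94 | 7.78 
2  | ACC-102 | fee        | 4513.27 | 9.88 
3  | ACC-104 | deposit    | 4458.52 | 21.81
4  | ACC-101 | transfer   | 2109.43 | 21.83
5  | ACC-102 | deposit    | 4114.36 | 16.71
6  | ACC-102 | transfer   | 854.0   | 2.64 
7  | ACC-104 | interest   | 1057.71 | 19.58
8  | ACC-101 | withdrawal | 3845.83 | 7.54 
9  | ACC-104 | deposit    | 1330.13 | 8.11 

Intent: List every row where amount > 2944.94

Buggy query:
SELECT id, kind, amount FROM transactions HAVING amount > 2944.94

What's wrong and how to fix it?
Bug: HAVING filters the output of aggregation, but this query has no GROUP BY and no aggregate functions, so SQLite rejects it (HAVING clause on a non-aggregate query); the condition here is per row

Fix: Use WHERE for row-level filtering

Corrected query:
SELECT id, kind, amount FROM transactions WHERE amount > 2944.94

Result:
id | kind       | amount 
---+------------+--------
1  | transfer   | 3478.94
2  | fee        | 4513.27
3  | deposit    | 4458.52
5  | deposit    | 4114.36
8  | withdrawal | 3845.83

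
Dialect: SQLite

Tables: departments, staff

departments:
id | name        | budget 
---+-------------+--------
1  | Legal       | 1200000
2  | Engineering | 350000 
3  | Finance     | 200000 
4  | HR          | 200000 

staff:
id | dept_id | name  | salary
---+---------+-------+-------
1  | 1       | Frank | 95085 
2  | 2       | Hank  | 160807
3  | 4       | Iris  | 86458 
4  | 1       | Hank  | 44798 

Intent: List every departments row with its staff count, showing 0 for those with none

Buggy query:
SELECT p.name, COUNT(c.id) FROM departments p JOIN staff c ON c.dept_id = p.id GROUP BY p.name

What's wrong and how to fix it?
Bug: INNER JOIN drops departments rows that have no matching staff rows

Fix: Switch to LEFT JOIN to retain unmatched parent rows

Corrected query:
SELECT p.name, COUNT(c.id) FROM departments p LEFT JOIN staff c ON c.dept_id = p.id GROUP BY p.name

Result:
name        | COUNT(c.id)
------------+------------
Engineering | 1          
Finance     | 0          
HR          | 1          
Legal       | 2          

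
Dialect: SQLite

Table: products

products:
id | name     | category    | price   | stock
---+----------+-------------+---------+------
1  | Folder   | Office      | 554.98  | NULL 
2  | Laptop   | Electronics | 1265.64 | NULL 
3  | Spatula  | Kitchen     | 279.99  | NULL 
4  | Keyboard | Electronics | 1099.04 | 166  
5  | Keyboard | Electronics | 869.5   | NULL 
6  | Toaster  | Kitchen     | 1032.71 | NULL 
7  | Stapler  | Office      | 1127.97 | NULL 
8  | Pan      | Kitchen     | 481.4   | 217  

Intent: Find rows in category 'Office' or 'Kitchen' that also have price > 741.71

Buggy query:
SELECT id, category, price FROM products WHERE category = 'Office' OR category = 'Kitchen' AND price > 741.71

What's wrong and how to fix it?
Bug: Without parentheses, AND is evaluated before OR, so the price filter only applies to the 'Kitchen' branch

Fix: Group the OR with parentheses (or use IN), then AND the threshold

Corrected query:
SELECT id, category, price FROM products WHERE (category = 'Office' OR category = 'Kitchen') AND price > 741.71

Result:
id | category | price  
---+----------+--------
6  | Kitchen  | 1032.71
7  | Office   | 1127.97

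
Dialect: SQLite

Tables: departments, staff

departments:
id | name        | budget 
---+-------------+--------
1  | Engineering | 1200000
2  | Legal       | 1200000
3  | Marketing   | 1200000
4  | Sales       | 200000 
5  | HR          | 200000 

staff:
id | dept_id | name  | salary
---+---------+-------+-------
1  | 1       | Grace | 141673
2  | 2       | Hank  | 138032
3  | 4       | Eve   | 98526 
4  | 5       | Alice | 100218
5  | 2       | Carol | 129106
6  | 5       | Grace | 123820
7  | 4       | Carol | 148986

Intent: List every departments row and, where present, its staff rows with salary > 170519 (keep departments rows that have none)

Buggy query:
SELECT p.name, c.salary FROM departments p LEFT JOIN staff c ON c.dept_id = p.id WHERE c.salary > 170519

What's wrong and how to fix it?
Bug: Filtering c.salary in WHERE discards the NULL rows produced by LEFT JOIN, turning it into an inner join

Fix: Put 'c.salary > 170519' in the JOIN's ON clause instead of WHERE

Corrected query:
SELECT p.name, c.salary FROM departments p LEFT JOIN staff c ON c.dept_id = p.id AND c.salary > 170519

Result:
name        | salary
------------+-------
Engineering | NULL  
Legal       | NULL  
Marketing   | NULL  
Sales       | NULL  
HR          | NULL  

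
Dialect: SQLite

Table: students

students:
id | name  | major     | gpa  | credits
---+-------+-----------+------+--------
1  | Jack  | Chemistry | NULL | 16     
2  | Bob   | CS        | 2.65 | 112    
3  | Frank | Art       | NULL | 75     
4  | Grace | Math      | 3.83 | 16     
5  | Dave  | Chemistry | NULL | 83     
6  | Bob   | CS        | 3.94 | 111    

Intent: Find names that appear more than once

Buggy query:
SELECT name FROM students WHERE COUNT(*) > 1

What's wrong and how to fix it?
Bug: COUNT(*) is an aggregate and cannot be used in WHERE

Fix: GROUP BY name, then filter groups with HAVING COUNT(*) > 1

Corrected query:
SELECT name FROM students GROUP BY name HAVING COUNT(*) > 1

Result:
name
----
Bob 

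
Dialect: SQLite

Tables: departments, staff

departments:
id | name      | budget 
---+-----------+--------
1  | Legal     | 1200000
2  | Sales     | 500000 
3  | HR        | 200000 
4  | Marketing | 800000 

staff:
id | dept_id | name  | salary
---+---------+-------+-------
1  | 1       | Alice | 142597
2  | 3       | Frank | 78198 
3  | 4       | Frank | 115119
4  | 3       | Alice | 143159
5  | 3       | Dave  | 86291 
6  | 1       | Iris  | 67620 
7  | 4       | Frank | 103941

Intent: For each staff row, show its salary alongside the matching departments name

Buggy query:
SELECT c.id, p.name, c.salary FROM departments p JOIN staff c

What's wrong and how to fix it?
Bug: Missing join condition: each staff row is matched to all departments rows instead of just its own

Fix: Add ON c.dept_id = p.id to the JOIN

Corrected query:
SELECT c.id, p.name, c.salary FROM departments p JOIN staff c ON c.dept_id = p.id

Result:
id | name      | salary
---+-----------+-------
1  | Legal     | 142597
2  | HR        | 78198 
3  | Marketing | 115119
4  | HR        | 143159
5  | HR        | 86291 
6  | Legal     | 67620 
7  | Marketing | 103941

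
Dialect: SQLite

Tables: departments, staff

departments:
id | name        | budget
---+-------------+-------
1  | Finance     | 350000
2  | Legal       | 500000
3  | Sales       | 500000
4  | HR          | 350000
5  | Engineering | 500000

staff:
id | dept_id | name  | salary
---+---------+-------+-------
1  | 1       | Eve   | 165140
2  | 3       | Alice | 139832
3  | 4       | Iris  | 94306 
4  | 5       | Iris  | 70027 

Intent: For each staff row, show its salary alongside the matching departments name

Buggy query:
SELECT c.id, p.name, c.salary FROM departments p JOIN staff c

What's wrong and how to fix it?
Bug: JOIN with no ON clause produces a cartesian product; every staff row pairs with every departments row

Fix: Specify the join condition linking the foreign key to the parent id

Corrected query:
SELECT c.id, p.name, c.salary FROM departments p JOIN staff c ON c.dept_id = p.id

Result:
id | name        | salary
---+-------------+-------
1  | Finance     | 165140
2  | Sales       | 139832
3  | HR          | 94306 
4  | Engineering | 70027 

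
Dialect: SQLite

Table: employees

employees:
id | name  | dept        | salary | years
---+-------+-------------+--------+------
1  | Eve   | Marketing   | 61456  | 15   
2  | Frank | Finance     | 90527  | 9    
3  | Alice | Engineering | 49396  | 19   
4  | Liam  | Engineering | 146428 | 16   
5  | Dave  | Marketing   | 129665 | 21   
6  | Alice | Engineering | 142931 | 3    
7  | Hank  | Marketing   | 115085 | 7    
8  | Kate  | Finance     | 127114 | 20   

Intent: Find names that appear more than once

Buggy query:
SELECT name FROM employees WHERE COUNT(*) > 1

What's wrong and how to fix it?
Bug: WHERE can't reference COUNT(*); aggregates are computed after WHERE

Fix: Group first, then use HAVING for the count condition

Corrected query:
SELECT name FROM employees GROUP BY name HAVING COUNT(*) > 1

Result:
name 
-----
Alice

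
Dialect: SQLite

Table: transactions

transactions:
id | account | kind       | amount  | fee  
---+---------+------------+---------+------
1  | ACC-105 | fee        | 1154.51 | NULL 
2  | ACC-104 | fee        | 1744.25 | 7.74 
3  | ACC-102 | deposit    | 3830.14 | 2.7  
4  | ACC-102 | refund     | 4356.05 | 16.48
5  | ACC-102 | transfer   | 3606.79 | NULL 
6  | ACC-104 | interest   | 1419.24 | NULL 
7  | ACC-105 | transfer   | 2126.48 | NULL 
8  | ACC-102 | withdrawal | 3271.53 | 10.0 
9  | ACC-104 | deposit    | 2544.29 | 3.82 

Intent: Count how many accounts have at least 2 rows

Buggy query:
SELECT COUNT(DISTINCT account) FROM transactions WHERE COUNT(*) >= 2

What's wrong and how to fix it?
Bug: WHERE filters individual rows, not groups, so a group-level COUNT is invalid there

Fix: Group first with HAVING COUNT(*) >= 2, then COUNT the resulting groups

Corrected query:
SELECT COUNT(*) FROM (SELECT account FROM transactions GROUP BY account HAVING COUNT(*) >= 2)

Result:
COUNT(*)
--------
3       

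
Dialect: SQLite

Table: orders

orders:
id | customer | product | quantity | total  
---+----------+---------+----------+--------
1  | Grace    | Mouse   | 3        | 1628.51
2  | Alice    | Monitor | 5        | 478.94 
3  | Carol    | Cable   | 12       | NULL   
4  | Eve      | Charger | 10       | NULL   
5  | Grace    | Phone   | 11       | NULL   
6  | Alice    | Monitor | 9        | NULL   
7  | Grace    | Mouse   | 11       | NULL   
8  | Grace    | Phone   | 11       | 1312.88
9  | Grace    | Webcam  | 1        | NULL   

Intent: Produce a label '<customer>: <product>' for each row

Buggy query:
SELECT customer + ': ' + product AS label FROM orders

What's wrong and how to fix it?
Bug: SQLite uses || for string concatenation; + coerces text to numbers (yielding 0)

Fix: Replace + with || to concatenate text

Corrected query:
SELECT customer || ': ' || product AS label FROM orders

Result:
label         
--------------
Grace: Mouse  
Alice: Monitor
Carol: Cable  
Eve: Charger  
Grace: Phone  
Alice: Monitor
Grace: Mouse  
Grace: Phone  
Grace: Webcam 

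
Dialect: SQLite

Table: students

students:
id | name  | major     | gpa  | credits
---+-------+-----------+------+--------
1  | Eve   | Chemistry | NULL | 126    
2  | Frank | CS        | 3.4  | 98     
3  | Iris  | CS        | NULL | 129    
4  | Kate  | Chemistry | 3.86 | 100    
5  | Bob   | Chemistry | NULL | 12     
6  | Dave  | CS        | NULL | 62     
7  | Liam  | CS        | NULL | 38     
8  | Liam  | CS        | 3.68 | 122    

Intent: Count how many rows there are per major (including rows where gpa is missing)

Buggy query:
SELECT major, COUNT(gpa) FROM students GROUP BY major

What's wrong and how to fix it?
Bug: COUNT(gpa) skips NULLs, so groups with missing gpa are undercounted

Fix: Use COUNT(*) to count all rows regardless of NULL

Corrected query:
SELECT major, COUNT(*) FROM students GROUP BY major

Result:
major     | COUNT(*)
----------+---------
CS        | 5       
Chemistry | 3       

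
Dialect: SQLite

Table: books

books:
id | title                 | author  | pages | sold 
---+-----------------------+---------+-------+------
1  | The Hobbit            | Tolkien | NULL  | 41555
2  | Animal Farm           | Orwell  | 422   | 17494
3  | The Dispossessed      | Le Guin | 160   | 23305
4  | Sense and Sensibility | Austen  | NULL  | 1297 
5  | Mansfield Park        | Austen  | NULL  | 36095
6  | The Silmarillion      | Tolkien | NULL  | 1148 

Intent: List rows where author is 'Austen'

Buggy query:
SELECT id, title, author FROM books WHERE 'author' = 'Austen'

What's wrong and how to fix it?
Bug: 'author' in single quotes is a string literal, not the column; the comparison is literal-vs-literal and never true

Fix: Remove the quotes around the column name (or use double quotes for an identifier)

Corrected query:
SELECT id, title, author FROM books WHERE author = 'Austen'

Result:
id | title                 | author
---+-----------------------+-------
4  | Sense and Sensibility | Austen
5  | Mansfield Park        | Austen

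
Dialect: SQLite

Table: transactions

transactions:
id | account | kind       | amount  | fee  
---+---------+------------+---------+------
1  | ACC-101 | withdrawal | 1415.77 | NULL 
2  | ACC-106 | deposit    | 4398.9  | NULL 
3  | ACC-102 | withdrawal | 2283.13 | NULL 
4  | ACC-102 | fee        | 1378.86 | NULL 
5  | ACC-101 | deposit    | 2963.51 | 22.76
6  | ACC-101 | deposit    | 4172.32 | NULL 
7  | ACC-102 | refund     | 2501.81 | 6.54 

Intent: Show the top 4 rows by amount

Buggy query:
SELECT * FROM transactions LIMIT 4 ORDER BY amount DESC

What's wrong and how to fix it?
Bug: ORDER BY cannot follow LIMIT; LIMIT is the final clause

Fix: Swap the clauses: ORDER BY first, then LIMIT

Corrected query:
SELECT * FROM transactions ORDER BY amount DESC LIMIT 4

Result:
id | account | kind    | amount  | fee  
---+---------+---------+---------+------
2  | ACC-106 | deposit | 4398.9  | NULL 
6  | ACC-101 | deposit | 4172.32 | NULL 
5  | ACC-101 | deposit | 2963.51 | 22.76
7  | ACC-102 | refund  | 2501.81 | 6.54 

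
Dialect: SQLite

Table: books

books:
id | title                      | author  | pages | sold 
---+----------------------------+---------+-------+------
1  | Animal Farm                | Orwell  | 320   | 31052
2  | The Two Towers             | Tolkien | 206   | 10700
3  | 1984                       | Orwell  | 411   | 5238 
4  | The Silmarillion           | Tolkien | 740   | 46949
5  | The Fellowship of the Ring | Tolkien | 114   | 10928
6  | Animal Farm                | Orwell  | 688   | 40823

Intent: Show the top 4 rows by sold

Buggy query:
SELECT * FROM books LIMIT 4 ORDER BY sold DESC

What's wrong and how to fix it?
Bug: ORDER BY cannot follow LIMIT; LIMIT is the final clause

Fix: Sort with ORDER BY, then apply LIMIT

Corrected query:
SELECT * FROM books ORDER BY sold DESC LIMIT 4

Result:
id | title                      | author  | pages | sold 
---+----------------------------+---------+-------+------
4  | The Silmarillion           | Tolkien | 740   | 46949
6  | Animal Farm                | Orwell  | 688   | 40823
1  | Animal Farm                | Orwell  | 320   | 31052
5  | The Fellowship of the Ring | Tolkien | 114   | 10928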